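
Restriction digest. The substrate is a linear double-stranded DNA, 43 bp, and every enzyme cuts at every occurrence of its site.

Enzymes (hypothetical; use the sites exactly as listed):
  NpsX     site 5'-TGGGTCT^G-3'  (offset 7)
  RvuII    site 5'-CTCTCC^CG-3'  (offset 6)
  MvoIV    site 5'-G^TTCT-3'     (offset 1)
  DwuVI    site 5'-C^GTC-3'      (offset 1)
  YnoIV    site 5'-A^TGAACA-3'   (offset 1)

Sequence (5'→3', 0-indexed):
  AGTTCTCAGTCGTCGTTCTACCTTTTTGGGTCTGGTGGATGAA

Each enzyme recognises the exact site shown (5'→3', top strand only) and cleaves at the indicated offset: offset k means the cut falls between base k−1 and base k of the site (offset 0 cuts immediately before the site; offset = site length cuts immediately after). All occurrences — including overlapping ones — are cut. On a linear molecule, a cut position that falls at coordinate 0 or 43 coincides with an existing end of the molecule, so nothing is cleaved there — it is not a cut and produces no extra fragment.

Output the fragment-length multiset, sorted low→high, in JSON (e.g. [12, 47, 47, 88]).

Scan for sites:
  NpsX TGGGTCTG/7: at [26] ⇒ [33]
  RvuII (CTCTCCCG, off=6): no sites
  MvoIV GTTCT/1: at [1, 14] ⇒ [2, 15]
  DwuVI CGTC/1: at [10] ⇒ [11]
  YnoIV (ATGAACA, off=1): no sites

All cut coordinates (distinct, sorted): [2, 11, 15, 33]

Fragments:
  [0,2): 2 bp
  [2,11): 9 bp
  [11,15): 4 bp
  [15,33): 18 bp
  [33,43): 10 bp

[2,4,9,10,18]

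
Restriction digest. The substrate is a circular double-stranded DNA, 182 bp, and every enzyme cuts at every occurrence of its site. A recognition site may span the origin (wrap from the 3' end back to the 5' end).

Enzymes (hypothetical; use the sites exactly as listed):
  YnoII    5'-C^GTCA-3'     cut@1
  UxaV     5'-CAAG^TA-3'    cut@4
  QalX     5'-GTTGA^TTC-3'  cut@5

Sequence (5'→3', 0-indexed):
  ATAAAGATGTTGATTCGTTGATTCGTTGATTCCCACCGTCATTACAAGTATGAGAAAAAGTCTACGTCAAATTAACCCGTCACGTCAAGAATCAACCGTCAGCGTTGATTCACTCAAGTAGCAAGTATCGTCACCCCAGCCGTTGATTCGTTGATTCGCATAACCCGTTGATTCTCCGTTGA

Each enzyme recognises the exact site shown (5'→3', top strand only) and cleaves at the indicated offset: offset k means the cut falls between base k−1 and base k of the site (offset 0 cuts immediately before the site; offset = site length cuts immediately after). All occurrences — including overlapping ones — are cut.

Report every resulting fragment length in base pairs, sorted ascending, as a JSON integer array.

Scan for sites:
  YnoII (CGTCA, off=1): starts [36, 64, 77, 82, 96, 128] → cuts [37, 65, 78, 83, 97, 129]
  UxaV (CAAGTA, off=4): starts [44, 114, 121] → cuts [48, 118, 125]
  QalX (GTTGATTC, off=5): starts [8, 16, 24, 103, 141, 149, 166] → cuts [13, 21, 29, 108, 146, 154, 171]

Pooled cuts: [13, 21, 29, 37, 48, 65, 78, 83, 97, 108, 118, 125, 129, 146, 154, 171]

Fragments:
  13→21: 8 bp
  21→29: 8 bp
  29→37: 8 bp
  37→48: 11 bp
  48→65: 17 bp
  65→78: 13 bp
  78→83: 5 bp
  83→97: 14 bp
  97→108: 11 bp
  108→118: 10 bp
  118→125: 7 bp
  125→129: 4 bp
  129→146: 17 bp
  146→154: 8 bp
  154→171: 17 bp
  171→13 (wrap): 182-171+13 = 24 bp

[4,5,7,8,8,8,8,10,11,11,13,14,17,17,17,24]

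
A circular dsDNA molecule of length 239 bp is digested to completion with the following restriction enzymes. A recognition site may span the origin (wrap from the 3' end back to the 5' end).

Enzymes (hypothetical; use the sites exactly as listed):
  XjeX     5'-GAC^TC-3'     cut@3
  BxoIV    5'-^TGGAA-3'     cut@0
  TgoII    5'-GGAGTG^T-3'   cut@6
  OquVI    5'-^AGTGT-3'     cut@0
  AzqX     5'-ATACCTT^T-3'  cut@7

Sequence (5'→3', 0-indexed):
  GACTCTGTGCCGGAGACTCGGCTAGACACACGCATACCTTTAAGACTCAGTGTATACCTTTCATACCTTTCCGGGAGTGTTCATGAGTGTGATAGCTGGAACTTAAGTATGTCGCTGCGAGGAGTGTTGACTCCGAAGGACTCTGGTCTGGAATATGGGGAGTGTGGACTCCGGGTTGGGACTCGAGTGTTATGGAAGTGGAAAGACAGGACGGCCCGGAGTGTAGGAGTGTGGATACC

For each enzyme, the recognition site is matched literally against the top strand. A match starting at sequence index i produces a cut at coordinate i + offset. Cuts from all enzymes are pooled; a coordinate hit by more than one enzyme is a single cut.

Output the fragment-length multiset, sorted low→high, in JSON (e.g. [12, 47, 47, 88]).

Per-enzyme occurrences:
  XjeX GACTC/3: at [0, 14, 43, 128, 138, 166, 179] ⇒ [3, 17, 46, 131, 141, 169, 182]
  BxoIV TGGAA/0: at [96, 148, 192, 198] ⇒ [96, 148, 192, 198]
  TgoII GGAGTGT/6: at [73, 120, 158, 217, 225] ⇒ [79, 126, 164, 223, 231]
  OquVI AGTGT/0: at [48, 75, 85, 122, 160, 185, 219, 227] ⇒ [48, 75, 85, 122, 160, 185, 219, 227]
  AzqX ATACCTTT/7: at [33, 53, 62] ⇒ [40, 60, 69]

Pooled cuts: [3, 17, 40, 46, 48, 60, 69, 75, 79, 85, 96, 122, 126, 131, 141, 148, 160, 164, 169, 182, 185, 192, 198, 219, 223, 227, 231]

Fragments:
  3→17: 14 bp
  17→40: 23 bp
  40→46: 6 bp
  46→48: 2 bp
  48→60: 12 bp
  60→69: 9 bp
  69→75: 6 bp
  75→79: 4 bp
  79→85: 6 bp
  85→96: 11 bp
  96→122: 26 bp
  122→126: 4 bp
  126→131: 5 bp
  131→141: 10 bp
  141→148: 7 bp
  148→160: 12 bp
  160→164: 4 bp
  164→169: 5 bp
  169→182: 13 bp
  182→185: 3 bp
  185→192: 7 bp
  192→198: 6 bp
  198→219: 21 bp
  219→223: 4 bp
  223→227: 4 bp
  227→231: 4 bp
  231→3 (wrap): 239-231+3 = 11 bp

[2,3,4,4,4,4,4,4,5,5,6,6,6,6,7,7,9,10,11,11,12,12,13,14,21,23,26]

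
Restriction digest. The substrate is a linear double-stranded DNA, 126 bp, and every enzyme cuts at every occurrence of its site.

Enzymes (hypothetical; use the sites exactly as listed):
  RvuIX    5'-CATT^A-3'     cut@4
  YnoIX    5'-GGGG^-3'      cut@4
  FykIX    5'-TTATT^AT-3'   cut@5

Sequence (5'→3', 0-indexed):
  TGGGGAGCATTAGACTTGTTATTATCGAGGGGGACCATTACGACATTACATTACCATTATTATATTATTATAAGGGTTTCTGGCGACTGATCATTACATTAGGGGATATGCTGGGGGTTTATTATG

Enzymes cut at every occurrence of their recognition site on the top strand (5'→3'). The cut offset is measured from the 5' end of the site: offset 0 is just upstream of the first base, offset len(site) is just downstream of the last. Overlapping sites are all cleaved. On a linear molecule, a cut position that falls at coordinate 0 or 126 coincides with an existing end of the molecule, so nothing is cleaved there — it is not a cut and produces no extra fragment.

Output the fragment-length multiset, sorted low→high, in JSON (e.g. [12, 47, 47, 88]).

Scan for sites:
  RvuIX CATTA/4: at [7, 35, 43, 48, 54, 91, 96] ⇒ [11, 39, 47, 52, 58, 95, 100]
  YnoIX GGGG/4: at [1, 28, 29, 101, 112, 113] ⇒ [5, 32, 33, 105, 116, 117]
  FykIX TTATTAT/5: at [18, 56, 64, 118] ⇒ [23, 61, 69, 123]

Pooled cuts: [5, 11, 23, 32, 33, 39, 47, 52, 58, 61, 69, 95, 100, 105, 116, 117, 123]

Fragments:
  [0,5): 5 bp
  [5,11): 6 bp
  [11,23): 12 bp
  [23,32): 9 bp
  [32,33): 1 bp
  [33,39): 6 bp
  [39,47): 8 bp
  [47,52): 5 bp
  [52,58): 6 bp
  [58,61): 3 bp
  [61,69): 8 bp
  [69,95): 26 bp
  [95,100): 5 bp
  [100,105): 5 bp
  [105,116): 11 bp
  [116,117): 1 bp
  [117,123): 6 bp
  [123,126): 3 bp

[1,1,3,3,5,5,5,5,6,6,6,6,8,8,9,11,12,26]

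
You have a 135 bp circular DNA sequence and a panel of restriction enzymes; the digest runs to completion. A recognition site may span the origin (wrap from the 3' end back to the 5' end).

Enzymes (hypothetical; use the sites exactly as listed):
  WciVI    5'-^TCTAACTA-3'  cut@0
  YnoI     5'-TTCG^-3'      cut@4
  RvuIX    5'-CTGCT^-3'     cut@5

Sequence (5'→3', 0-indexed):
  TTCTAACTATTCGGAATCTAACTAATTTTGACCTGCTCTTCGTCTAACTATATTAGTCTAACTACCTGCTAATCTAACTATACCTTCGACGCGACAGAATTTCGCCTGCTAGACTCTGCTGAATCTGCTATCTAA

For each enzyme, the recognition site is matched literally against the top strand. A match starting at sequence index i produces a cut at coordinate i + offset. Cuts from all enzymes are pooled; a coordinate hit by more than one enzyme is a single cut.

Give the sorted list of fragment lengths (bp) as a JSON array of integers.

Per-enzyme occurrences:
  WciVI TCTAACTA/0: at [1, 16, 42, 56, 72] ⇒ [1, 16, 42, 56, 72]
  YnoI TTCG/4: at [9, 38, 84, 100] ⇒ [13, 42, 88, 104]
  RvuIX CTGCT/5: at [32, 65, 105, 115, 124] ⇒ [37, 70, 110, 120, 129]

All cut coordinates (distinct, sorted): [1, 13, 16, 37, 42, 56, 70, 72, 88, 104, 110, 120, 129]

Fragments:
  1→13: 12 bp
  13→16: 3 bp
  16→37: 21 bp
  37→42: 5 bp
  42→56: 14 bp
  56→70: 14 bp
  70→72: 2 bp
  72→88: 16 bp
  88→104: 16 bp
  104→110: 6 bp
  110→120: 10 bp
  120→129: 9 bp
  129→1 (wrap): 135-129+1 = 7 bp

[2,3,5,6,7,9,10,12,14,14,16,16,21]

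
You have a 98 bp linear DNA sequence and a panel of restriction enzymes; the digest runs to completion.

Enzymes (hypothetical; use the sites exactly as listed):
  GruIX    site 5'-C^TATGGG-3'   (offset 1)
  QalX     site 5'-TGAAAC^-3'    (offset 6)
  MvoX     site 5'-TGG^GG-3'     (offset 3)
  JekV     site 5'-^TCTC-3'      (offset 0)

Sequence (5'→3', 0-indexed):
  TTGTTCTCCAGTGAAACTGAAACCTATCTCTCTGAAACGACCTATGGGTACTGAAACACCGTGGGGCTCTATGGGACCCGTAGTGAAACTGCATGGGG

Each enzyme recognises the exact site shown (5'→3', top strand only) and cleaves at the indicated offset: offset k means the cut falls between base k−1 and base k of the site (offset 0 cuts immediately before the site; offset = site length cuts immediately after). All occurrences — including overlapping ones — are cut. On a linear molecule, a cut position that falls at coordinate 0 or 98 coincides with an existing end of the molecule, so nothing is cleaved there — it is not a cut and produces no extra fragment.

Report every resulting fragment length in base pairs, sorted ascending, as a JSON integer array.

Per-enzyme occurrences:
  GruIX CTATGGG/1: at [41, 68] ⇒ [42, 69]
  QalX TGAAAC/6: at [11, 17, 32, 51, 83] ⇒ [17, 23, 38, 57, 89]
  MvoX TGGGG/3: at [61, 93] ⇒ [64, 96]
  JekV TCTC/0: at [4, 26, 28] ⇒ [4, 26, 28]

All cut coordinates (distinct, sorted): [4, 17, 23, 26, 28, 38, 42, 57, 64, 69, 89, 96]

Fragment lengths:
  [0,4): 4 bp
  [4,17): 13 bp
  [17,23): 6 bp
  [23,26): 3 bp
  [26,28): 2 bp
  [28,38): 10 bp
  [38,42): 4 bp
  [42,57): 15 bp
  [57,64): 7 bp
  [64,69): 5 bp
  [69,89): 20 bp
  [89,96): 7 bp
  [96,98): 2 bp

[2,2,3,4,4,5,6,7,7,10,13,15,20]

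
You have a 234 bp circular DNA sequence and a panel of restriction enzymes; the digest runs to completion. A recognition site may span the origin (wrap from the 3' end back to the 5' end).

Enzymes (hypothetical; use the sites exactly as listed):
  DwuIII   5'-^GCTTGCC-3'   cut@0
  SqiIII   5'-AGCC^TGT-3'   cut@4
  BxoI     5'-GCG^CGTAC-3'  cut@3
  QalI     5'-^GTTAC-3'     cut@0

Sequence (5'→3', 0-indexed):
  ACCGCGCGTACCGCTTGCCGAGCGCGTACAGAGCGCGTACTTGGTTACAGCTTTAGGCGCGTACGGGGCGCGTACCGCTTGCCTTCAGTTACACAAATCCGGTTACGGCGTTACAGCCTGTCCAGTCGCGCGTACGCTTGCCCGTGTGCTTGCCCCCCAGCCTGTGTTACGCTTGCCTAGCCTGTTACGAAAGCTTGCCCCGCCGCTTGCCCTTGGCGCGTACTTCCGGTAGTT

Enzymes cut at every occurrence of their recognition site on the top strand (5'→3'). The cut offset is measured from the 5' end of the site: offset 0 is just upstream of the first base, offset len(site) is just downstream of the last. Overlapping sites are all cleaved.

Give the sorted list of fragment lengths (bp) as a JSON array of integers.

Scan for sites:
  DwuIII (GCTTGCC, off=0): starts [12, 76, 135, 147, 170, 192, 204] → cuts [12, 76, 135, 147, 170, 192, 204]
  SqiIII (AGCCTGT, off=4): starts [114, 158, 178] → cuts [118, 162, 182]
  BxoI (GCGCGTAC, off=3): starts [3, 21, 32, 56, 67, 127, 215] → cuts [6, 24, 35, 59, 70, 130, 218]
  QalI (GTTAC, off=0): starts [43, 87, 101, 109, 165, 183, 231] → cuts [43, 87, 101, 109, 165, 183, 231]

Pooled cuts: [6, 12, 24, 35, 43, 59, 70, 76, 87, 101, 109, 118, 130, 135, 147, 162, 165, 170, 182, 183, 192, 204, 218, 231]

Fragments:
  6→12: 6 bp
  12→24: 12 bp
  24→35: 11 bp
  35→43: 8 bp
  43→59: 16 bp
  59→70: 11 bp
  70→76: 6 bp
  76→87: 11 bp
  87→101: 14 bp
  101→109: 8 bp
  109→118: 9 bp
  118→130: 12 bp
  130→135: 5 bp
  135→147: 12 bp
  147→162: 15 bp
  162→165: 3 bp
  165→170: 5 bp
  170→182: 12 bp
  182→183: 1 bp
  183→192: 9 bp
  192→204: 12 bp
  204→218: 14 bp
  218→231: 13 bp
  231→6 (wrap): 234-231+6 = 9 bp

[1,3,5,5,6,6,8,8,9,9,9,11,11,11,12,12,12,12,12,13,14,14,15,16]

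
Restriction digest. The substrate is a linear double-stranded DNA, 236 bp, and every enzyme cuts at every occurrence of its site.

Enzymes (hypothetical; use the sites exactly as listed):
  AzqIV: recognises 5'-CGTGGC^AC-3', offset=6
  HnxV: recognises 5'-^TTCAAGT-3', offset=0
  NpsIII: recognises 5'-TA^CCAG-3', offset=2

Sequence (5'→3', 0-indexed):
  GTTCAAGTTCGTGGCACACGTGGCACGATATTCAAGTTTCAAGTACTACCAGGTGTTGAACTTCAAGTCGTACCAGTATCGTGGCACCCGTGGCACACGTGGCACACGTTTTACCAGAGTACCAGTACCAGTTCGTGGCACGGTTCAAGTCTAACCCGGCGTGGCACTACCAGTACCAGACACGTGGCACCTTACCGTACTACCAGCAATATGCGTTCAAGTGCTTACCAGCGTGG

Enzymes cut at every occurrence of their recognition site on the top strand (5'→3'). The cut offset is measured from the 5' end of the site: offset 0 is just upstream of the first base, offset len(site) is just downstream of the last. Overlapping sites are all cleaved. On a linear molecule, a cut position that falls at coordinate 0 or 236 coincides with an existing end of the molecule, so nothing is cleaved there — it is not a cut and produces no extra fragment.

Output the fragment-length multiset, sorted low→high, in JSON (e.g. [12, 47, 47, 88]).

[1,4,4,6,6,6,7,8,9,9,9,9,10,11,11,12,12,13,13,13,13,14,14,22]

Scan for sites:
  AzqIV (CGTGGCAC, off=6): starts [9, 18, 79, 88, 97, 133, 159, 182] → cuts [15, 24, 85, 94, 103, 139, 165, 188]
  HnxV (TTCAAGT, off=0): starts [1, 30, 37, 61, 143, 215] → cuts [1, 30, 37, 61, 143, 215]
  NpsIII (TACCAG, off=2): starts [46, 70, 111, 119, 125, 167, 173, 200, 225] → cuts [48, 72, 113, 121, 127, 169, 175, 202, 227]

Pooled cuts: [1, 15, 24, 30, 37, 48, 61, 72, 85, 94, 103, 113, 121, 127, 139, 143, 165, 169, 175, 188, 202, 215, 227]

Fragments:
  [0,1): 1 bp
  [1,15): 14 bp
  [15,24): 9 bp
  [24,30): 6 bp
  [30,37): 7 bp
  [37,48): 11 bp
  [48,61): 13 bp
  [61,72): 11 bp
  [72,85): 13 bp
  [85,94): 9 bp
  [94,103): 9 bp
  [103,113): 10 bp
  [113,121): 8 bp
  [121,127): 6 bp
  [127,139): 12 bp
  [139,143): 4 bp
  [143,165): 22 bp
  [165,169): 4 bp
  [169,175): 6 bp
  [175,188): 13 bp
  [188,202): 14 bp
  [202,215): 13 bp
  [215,227): 12 bp
  [227,236): 9 bp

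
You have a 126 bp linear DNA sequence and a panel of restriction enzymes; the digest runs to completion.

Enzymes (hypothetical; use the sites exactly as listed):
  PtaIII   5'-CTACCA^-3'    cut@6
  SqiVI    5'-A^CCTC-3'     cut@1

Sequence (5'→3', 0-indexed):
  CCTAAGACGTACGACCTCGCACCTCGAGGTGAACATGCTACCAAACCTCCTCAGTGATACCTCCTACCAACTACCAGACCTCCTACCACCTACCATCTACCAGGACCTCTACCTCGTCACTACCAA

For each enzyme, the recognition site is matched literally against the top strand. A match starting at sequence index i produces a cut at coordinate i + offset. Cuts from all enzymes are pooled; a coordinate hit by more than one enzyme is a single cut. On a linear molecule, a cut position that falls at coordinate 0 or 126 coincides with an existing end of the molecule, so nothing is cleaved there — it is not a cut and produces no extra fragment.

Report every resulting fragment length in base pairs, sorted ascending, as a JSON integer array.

Site scan:
  PtaIII (CTACCA, off=6): starts [37, 63, 70, 82, 89, 96, 119] → cuts [43, 69, 76, 88, 95, 102, 125]
  SqiVI (ACCTC, off=1): starts [13, 20, 44, 58, 77, 104, 110] → cuts [14, 21, 45, 59, 78, 105, 111]

Pooled cuts: [14, 21, 43, 45, 59, 69, 76, 78, 88, 95, 102, 105, 111, 125]

Fragments:
  [0,14): 14 bp
  [14,21): 7 bp
  [21,43): 22 bp
  [43,45): 2 bp
  [45,59): 14 bp
  [59,69): 10 bp
  [69,76): 7 bp
  [76,78): 2 bp
  [78,88): 10 bp
  [88,95): 7 bp
  [95,102): 7 bp
  [102,105): 3 bp
  [105,111): 6 bp
  [111,125): 14 bp
  [125,126): 1 bp

[1,2,2,3,6,7,7,7,7,10,10,14,14,14,22]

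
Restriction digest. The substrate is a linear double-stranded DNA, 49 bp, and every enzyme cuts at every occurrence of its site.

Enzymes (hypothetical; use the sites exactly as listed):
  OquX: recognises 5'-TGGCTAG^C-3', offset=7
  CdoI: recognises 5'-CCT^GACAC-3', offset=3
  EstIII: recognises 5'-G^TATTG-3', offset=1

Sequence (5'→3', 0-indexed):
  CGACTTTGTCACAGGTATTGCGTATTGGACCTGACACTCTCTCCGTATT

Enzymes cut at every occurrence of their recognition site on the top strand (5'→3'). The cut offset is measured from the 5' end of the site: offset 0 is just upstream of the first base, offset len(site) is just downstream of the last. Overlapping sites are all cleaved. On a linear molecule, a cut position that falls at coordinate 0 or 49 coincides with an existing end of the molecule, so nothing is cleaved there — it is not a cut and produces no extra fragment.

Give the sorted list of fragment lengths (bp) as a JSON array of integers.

[7,10,15,17]

Site scan:
  OquX (TGGCTAGC, off=7): no sites
  CdoI CCTGACAC/3: at [29] ⇒ [32]
  EstIII GTATTG/1: at [14, 21] ⇒ [15, 22]

Pooled cuts: [15, 22, 32]

Fragment lengths:
  [0,15): 15 bp
  [15,22): 7 bp
  [22,32): 10 bp
  [32,49): 17 bp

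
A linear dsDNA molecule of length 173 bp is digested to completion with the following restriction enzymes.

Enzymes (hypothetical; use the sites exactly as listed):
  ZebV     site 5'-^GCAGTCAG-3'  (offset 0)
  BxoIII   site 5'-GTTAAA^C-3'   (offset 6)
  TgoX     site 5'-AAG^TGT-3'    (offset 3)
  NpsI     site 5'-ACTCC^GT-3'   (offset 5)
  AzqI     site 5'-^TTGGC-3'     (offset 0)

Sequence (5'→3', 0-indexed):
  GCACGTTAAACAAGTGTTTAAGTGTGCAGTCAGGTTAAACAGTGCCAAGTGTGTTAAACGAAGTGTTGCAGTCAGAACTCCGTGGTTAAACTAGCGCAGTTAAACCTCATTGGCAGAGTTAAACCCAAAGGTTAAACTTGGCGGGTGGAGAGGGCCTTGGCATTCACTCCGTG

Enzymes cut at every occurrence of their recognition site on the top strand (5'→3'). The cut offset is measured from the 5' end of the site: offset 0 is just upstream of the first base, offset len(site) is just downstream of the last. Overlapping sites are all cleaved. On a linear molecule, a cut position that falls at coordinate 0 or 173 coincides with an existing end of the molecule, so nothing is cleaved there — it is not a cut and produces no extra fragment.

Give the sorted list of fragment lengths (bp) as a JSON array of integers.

Scan for sites:
  ZebV (GCAGTCAG, off=0): starts [25, 67] → cuts [25, 67]
  BxoIII (GTTAAAC, off=6): starts [4, 33, 52, 84, 98, 117, 130] → cuts [10, 39, 58, 90, 104, 123, 136]
  TgoX (AAGTGT, off=3): starts [11, 19, 46, 60] → cuts [14, 22, 49, 63]
  NpsI (ACTCCGT, off=5): starts [76, 165] → cuts [81, 170]
  AzqI (TTGGC, off=0): starts [109, 137, 156] → cuts [109, 137, 156]

All cut coordinates (distinct, sorted): [10, 14, 22, 25, 39, 49, 58, 63, 67, 81, 90, 104, 109, 123, 136, 137, 156, 170]

Fragment lengths:
  [0,10): 10 bp
  [10,14): 4 bp
  [14,22): 8 bp
  [22,25): 3 bp
  [25,39): 14 bp
  [39,49): 10 bp
  [49,58): 9 bp
  [58,63): 5 bp
  [63,67): 4 bp
  [67,81): 14 bp
  [81,90): 9 bp
  [90,104): 14 bp
  [104,109): 5 bp
  [109,123): 14 bp
  [123,136): 13 bp
  [136,137): 1 bp
  [137,156): 19 bp
  [156,170): 14 bp
  [170,173): 3 bp

[1,3,3,4,4,5,5,8,9,9,10,10,13,14,14,14,14,14,19]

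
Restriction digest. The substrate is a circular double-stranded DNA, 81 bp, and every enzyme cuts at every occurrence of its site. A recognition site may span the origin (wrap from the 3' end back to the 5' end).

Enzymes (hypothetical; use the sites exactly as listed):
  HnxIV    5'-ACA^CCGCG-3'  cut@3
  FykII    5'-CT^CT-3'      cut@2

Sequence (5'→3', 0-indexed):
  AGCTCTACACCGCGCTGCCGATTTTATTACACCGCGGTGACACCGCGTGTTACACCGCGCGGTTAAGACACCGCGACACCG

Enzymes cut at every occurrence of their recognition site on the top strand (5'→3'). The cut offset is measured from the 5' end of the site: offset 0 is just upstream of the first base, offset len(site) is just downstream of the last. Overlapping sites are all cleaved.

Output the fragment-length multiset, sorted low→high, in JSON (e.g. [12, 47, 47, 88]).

[5,11,12,15,16,22]

Scan for sites:
  HnxIV (ACACCGCG, off=3): starts [6, 28, 39, 51, 67] → cuts [9, 31, 42, 54, 70]
  FykII (CTCT, off=2): starts [2] → cuts [4]

Pooled cuts: [4, 9, 31, 42, 54, 70]

Fragments:
  4→9: 5 bp
  9→31: 22 bp
  31→42: 11 bp
  42→54: 12 bp
  54→70: 16 bp
  70→4 (wrap): 81-70+4 = 15 bp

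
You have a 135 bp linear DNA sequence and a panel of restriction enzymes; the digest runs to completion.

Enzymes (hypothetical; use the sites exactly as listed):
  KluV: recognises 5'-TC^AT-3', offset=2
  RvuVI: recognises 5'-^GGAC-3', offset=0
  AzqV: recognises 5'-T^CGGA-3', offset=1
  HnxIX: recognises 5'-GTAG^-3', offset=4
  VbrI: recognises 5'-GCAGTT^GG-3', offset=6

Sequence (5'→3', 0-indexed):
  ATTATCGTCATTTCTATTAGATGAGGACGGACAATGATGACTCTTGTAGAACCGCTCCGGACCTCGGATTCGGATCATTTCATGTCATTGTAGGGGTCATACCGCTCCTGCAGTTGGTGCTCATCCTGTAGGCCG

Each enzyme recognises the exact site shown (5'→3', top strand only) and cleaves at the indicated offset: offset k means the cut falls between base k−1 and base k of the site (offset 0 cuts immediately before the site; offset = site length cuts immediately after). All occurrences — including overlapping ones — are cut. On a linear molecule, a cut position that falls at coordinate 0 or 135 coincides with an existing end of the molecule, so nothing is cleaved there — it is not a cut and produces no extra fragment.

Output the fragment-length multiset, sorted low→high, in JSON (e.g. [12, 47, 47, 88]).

[4,4,5,5,5,6,6,6,7,7,9,9,9,15,17,21]

Scan for sites:
  KluV TCAT/2: at [7, 74, 79, 84, 96, 120] ⇒ [9, 76, 81, 86, 98, 122]
  RvuVI GGAC/0: at [24, 28, 58] ⇒ [24, 28, 58]
  AzqV TCGGA/1: at [63, 69] ⇒ [64, 70]
  HnxIX GTAG/4: at [45, 89, 127] ⇒ [49, 93, 131]
  VbrI GCAGTTGG/6: at [109] ⇒ [115]

All cut coordinates (distinct, sorted): [9, 24, 28, 49, 58, 64, 70, 76, 81, 86, 93, 98, 115, 122, 131]

Fragments:
  [0,9): 9 bp
  [9,24): 15 bp
  [24,28): 4 bp
  [28,49): 21 bp
  [49,58): 9 bp
  [58,64): 6 bp
  [64,70): 6 bp
  [70,76): 6 bp
  [76,81): 5 bp
  [81,86): 5 bp
  [86,93): 7 bp
  [93,98): 5 bp
  [98,115): 17 bp
  [115,122): 7 bp
  [122,131): 9 bp
  [131,135): 4 bp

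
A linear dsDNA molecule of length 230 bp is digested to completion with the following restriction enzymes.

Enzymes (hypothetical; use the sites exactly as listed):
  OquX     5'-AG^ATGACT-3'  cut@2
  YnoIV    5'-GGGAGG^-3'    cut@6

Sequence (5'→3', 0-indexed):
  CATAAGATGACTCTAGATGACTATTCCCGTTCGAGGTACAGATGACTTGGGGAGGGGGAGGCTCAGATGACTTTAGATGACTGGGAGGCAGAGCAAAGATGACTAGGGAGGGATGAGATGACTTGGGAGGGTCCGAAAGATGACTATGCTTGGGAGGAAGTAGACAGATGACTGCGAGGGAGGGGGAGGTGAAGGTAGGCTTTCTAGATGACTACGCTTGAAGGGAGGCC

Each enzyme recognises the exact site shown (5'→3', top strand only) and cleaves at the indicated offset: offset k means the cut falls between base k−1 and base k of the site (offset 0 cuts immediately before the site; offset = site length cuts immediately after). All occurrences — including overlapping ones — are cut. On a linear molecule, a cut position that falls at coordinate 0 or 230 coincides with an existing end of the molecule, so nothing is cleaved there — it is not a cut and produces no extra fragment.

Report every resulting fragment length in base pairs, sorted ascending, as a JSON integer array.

Scan for sites:
  OquX AGATGACT/2: at [4, 14, 39, 64, 74, 96, 115, 137, 165, 205] ⇒ [6, 16, 41, 66, 76, 98, 117, 139, 167, 207]
  YnoIV GGGAGG/6: at [49, 55, 82, 105, 124, 151, 177, 183, 222] ⇒ [55, 61, 88, 111, 130, 157, 183, 189, 228]

All cut coordinates (distinct, sorted): [6, 16, 41, 55, 61, 66, 76, 88, 98, 111, 117, 130, 139, 157, 167, 183, 189, 207, 228]

Fragment lengths:
  [0,6): 6 bp
  [6,16): 10 bp
  [16,41): 25 bp
  [41,55): 14 bp
  [55,61): 6 bp
  [61,66): 5 bp
  [66,76): 10 bp
  [76,88): 12 bp
  [88,98): 10 bp
  [98,111): 13 bp
  [111,117): 6 bp
  [117,130): 13 bp
  [130,139): 9 bp
  [139,157): 18 bp
  [157,167): 10 bp
  [167,183): 16 bp
  [183,189): 6 bp
  [189,207): 18 bp
  [207,228): 21 bp
  [228,230): 2 bp

[2,5,6,6,6,6,9,10,10,10,10,12,13,13,14,16,18,18,21,25]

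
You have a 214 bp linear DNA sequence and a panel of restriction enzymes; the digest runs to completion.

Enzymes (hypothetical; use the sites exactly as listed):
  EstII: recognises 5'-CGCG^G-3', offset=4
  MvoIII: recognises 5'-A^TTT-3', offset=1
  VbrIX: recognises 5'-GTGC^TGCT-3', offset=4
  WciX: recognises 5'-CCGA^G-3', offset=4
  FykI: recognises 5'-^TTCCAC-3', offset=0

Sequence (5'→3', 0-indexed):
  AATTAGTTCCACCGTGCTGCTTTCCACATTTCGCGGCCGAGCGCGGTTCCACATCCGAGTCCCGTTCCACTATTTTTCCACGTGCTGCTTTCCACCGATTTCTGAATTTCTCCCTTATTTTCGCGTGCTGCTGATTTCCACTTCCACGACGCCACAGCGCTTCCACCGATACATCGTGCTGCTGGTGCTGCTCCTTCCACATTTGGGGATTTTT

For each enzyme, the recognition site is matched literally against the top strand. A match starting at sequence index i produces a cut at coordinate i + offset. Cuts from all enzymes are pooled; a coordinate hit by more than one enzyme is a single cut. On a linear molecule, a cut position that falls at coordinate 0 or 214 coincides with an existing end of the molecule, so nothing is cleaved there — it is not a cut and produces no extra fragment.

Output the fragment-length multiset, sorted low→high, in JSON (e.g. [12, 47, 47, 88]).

Per-enzyme occurrences:
  EstII (CGCGG, off=4): starts [31, 41] → cuts [35, 45]
  MvoIII (ATTT, off=1): starts [27, 71, 97, 105, 116, 133, 200, 208] → cuts [28, 72, 98, 106, 117, 134, 201, 209]
  VbrIX (GTGCTGCT, off=4): starts [13, 81, 124, 175, 184] → cuts [17, 85, 128, 179, 188]
  WciX (CCGAG, off=4): starts [36, 54] → cuts [40, 58]
  FykI (TTCCAC, off=0): starts [6, 21, 46, 64, 75, 89, 135, 141, 160, 194] → cuts [6, 21, 46, 64, 75, 89, 135, 141, 160, 194]

Pooled cuts: [6, 17, 21, 28, 35, 40, 45, 46, 58, 64, 72, 75, 85, 89, 98, 106, 117, 128, 134, 135, 141, 160, 179, 188, 194, 201, 209]

Fragments:
  [0,6): 6 bp
  [6,17): 11 bp
  [17,21): 4 bp
  [21,28): 7 bp
  [28,35): 7 bp
  [35,40): 5 bp
  [40,45): 5 bp
  [45,46): 1 bp
  [46,58): 12 bp
  [58,64): 6 bp
  [64,72): 8 bp
  [72,75): 3 bp
  [75,85): 10 bp
  [85,89): 4 bp
  [89,98): 9 bp
  [98,106): 8 bp
  [106,117): 11 bp
  [117,128): 11 bp
  [128,134): 6 bp
  [134,135): 1 bp
  [135,141): 6 bp
  [141,160): 19 bp
  [160,179): 19 bp
  [179,188): 9 bp
  [188,194): 6 bp
  [194,201): 7 bp
  [201,209): 8 bp
  [209,214): 5 bp

[1,1,3,4,4,5,5,5,6,6,6,6,6,7,7,7,8,8,8,9,9,10,11,11,11,12,19,19]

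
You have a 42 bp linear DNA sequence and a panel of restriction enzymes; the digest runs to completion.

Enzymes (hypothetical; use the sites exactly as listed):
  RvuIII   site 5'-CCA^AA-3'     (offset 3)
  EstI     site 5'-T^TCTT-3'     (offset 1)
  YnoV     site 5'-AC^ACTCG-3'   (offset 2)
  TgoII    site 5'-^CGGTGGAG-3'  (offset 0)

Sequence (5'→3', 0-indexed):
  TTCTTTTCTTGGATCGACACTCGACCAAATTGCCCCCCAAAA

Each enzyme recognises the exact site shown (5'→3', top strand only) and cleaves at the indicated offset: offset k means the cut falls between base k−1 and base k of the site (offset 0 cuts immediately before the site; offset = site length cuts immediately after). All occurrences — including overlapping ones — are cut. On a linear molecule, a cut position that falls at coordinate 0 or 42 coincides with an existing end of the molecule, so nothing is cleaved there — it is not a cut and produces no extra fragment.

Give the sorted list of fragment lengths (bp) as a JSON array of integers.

[1,3,5,9,12,12]

Per-enzyme occurrences:
  RvuIII (CCAAA, off=3): starts [24, 36] → cuts [27, 39]
  EstI (TTCTT, off=1): starts [0, 5] → cuts [1, 6]
  YnoV (ACACTCG, off=2): starts [16] → cuts [18]
  TgoII (CGGTGGAG, off=0): no sites

Pooled cuts: [1, 6, 18, 27, 39]

Fragments:
  [0,1): 1 bp
  [1,6): 5 bp
  [6,18): 12 bp
  [18,27): 9 bp
  [27,39): 12 bp
  [39,42): 3 bp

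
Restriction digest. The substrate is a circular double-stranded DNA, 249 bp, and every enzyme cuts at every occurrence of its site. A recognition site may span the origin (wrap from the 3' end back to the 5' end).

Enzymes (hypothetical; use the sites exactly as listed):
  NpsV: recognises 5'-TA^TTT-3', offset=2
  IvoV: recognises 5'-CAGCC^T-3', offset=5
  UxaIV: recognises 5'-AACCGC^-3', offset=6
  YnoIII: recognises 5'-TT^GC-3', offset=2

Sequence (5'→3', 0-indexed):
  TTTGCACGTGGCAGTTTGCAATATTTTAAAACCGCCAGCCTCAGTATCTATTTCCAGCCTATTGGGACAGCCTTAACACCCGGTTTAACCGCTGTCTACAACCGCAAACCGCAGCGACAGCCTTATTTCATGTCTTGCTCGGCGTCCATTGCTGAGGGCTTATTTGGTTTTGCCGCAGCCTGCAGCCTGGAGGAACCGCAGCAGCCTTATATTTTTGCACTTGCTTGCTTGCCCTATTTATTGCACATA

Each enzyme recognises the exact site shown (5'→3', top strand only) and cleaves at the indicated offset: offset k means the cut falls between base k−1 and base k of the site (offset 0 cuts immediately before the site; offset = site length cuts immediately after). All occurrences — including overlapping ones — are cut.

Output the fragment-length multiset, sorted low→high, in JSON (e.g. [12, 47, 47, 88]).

[3,3,4,4,5,5,5,6,6,6,6,7,7,7,7,9,9,9,10,10,11,12,12,12,13,13,14,14,20]

Per-enzyme occurrences:
  NpsV (TATTT, off=2): starts [21, 48, 123, 160, 209, 234, 247] → cuts [0, 23, 50, 125, 162, 211, 236]
  IvoV (CAGCCT, off=5): starts [35, 54, 67, 117, 175, 182, 201] → cuts [40, 59, 72, 122, 180, 187, 206]
  UxaIV (AACCGC, off=6): starts [29, 86, 99, 106, 193] → cuts [35, 92, 105, 112, 199]
  YnoIII (TTGC, off=2): starts [1, 15, 134, 148, 169, 214, 220, 224, 228, 240] → cuts [3, 17, 136, 150, 171, 216, 222, 226, 230, 242]

Pooled cuts: [0, 3, 17, 23, 35, 40, 50, 59, 72, 92, 105, 112, 122, 125, 136, 150, 162, 171, 180, 187, 199, 206, 211, 216, 222, 226, 230, 236, 242]

Fragments:
  0→3: 3 bp
  3→17: 14 bp
  17→23: 6 bp
  23→35: 12 bp
  35→40: 5 bp
  40→50: 10 bp
  50→59: 9 bp
  59→72: 13 bp
  72→92: 20 bp
  92→105: 13 bp
  105→112: 7 bp
  112→122: 10 bp
  122→125: 3 bp
  125→136: 11 bp
  136→150: 14 bp
  150→162: 12 bp
  162→171: 9 bp
  171→180: 9 bp
  180→187: 7 bp
  187→199: 12 bp
  199→206: 7 bp
  206→211: 5 bp
  211→216: 5 bp
  216→222: 6 bp
  222→226: 4 bp
  226→230: 4 bp
  230→236: 6 bp
  236→242: 6 bp
  242→0 (wrap): 249-242+0 = 7 bp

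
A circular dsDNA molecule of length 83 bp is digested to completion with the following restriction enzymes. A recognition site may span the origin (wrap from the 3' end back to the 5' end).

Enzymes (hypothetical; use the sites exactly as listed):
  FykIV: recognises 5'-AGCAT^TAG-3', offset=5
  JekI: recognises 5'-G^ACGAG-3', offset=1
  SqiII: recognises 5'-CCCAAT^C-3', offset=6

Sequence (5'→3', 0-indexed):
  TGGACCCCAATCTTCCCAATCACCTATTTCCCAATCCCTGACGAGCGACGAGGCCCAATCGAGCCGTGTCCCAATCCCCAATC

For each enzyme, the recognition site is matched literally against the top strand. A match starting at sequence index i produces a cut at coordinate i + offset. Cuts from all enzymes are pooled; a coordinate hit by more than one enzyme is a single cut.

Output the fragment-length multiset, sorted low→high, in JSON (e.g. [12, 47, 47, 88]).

Scan for sites:
  FykIV (AGCATTAG, off=5): no sites
  JekI GACGAG/1: at [39, 46] ⇒ [40, 47]
  SqiII CCCAATC/6: at [5, 14, 29, 53, 69, 76] ⇒ [11, 20, 35, 59, 75, 82]

All cut coordinates (distinct, sorted): [11, 20, 35, 40, 47, 59, 75, 82]

Fragment lengths:
  11→20: 9 bp
  20→35: 15 bp
  35→40: 5 bp
  40→47: 7 bp
  47→59: 12 bp
  59→75: 16 bp
  75→82: 7 bp
  82→11 (wrap): 83-82+11 = 12 bp

[5,7,7,9,12,12,15,16]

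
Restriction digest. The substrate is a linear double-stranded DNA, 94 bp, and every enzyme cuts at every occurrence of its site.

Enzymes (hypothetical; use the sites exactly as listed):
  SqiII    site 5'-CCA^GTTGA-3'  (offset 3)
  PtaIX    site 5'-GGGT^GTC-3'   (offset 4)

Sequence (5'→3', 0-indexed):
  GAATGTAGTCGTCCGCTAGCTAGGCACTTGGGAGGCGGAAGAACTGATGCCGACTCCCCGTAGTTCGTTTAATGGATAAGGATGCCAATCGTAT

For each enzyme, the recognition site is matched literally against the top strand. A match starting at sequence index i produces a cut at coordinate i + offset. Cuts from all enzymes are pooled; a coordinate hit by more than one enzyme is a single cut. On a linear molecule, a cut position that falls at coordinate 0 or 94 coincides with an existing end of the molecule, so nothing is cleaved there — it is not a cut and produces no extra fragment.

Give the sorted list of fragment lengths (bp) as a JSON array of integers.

[94]

Site scan:
  SqiII (CCAGTTGA, off=3): no sites
  PtaIX (GGGTGTC, off=4): no sites

All cut coordinates (distinct, sorted): ∅

Fragments:
  no cuts → one linear fragment of 94 bp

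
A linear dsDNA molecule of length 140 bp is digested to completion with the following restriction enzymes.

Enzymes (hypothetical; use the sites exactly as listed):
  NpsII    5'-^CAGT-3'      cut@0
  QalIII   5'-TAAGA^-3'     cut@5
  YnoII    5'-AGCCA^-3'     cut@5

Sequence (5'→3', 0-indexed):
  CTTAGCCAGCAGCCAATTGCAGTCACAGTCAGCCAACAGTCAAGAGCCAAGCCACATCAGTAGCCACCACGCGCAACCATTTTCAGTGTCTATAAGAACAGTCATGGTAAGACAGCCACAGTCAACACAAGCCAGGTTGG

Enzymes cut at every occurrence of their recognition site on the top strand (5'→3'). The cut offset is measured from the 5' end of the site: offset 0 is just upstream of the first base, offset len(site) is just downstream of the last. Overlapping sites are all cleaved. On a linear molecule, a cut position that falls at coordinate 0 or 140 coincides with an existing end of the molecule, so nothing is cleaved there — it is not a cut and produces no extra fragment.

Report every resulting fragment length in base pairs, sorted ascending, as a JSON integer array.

Per-enzyme occurrences:
  NpsII (CAGT, off=0): starts [19, 25, 36, 57, 83, 98, 118] → cuts [19, 25, 36, 57, 83, 98, 118]
  QalIII (TAAGA, off=5): starts [92, 107] → cuts [97, 112]
  YnoII (AGCCA, off=5): starts [3, 10, 30, 44, 49, 61, 113, 129] → cuts [8, 15, 35, 49, 54, 66, 118, 134]

Pooled cuts: [8, 15, 19, 25, 35, 36, 49, 54, 57, 66, 83, 97, 98, 112, 118, 134]

Fragment lengths:
  [0,8): 8 bp
  [8,15): 7 bp
  [15,19): 4 bp
  [19,25): 6 bp
  [25,35): 10 bp
  [35,36): 1 bp
  [36,49): 13 bp
  [49,54): 5 bp
  [54,57): 3 bp
  [57,66): 9 bp
  [66,83): 17 bp
  [83,97): 14 bp
  [97,98): 1 bp
  [98,112): 14 bp
  [112,118): 6 bp
  [118,134): 16 bp
  [134,140): 6 bp

[1,1,3,4,5,6,6,6,7,8,9,10,13,14,14,16,17]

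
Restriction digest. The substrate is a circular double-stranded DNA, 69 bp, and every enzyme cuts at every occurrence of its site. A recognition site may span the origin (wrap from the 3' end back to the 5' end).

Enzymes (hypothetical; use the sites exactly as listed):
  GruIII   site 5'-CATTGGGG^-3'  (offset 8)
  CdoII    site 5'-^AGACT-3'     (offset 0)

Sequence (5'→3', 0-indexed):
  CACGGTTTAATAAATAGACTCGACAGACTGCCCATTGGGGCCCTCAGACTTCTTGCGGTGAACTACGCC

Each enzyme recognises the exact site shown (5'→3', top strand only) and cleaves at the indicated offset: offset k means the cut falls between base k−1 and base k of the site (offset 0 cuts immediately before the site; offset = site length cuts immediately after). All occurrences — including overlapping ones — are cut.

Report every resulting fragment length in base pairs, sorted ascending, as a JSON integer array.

Per-enzyme occurrences:
  GruIII CATTGGGG/8: at [32] ⇒ [40]
  CdoII AGACT/0: at [15, 24, 45] ⇒ [15, 24, 45]

Pooled cuts: [15, 24, 40, 45]

Fragments:
  15→24: 9 bp
  24→40: 16 bp
  40→45: 5 bp
  45→15 (wrap): 69-45+15 = 39 bp

[5,9,16,39]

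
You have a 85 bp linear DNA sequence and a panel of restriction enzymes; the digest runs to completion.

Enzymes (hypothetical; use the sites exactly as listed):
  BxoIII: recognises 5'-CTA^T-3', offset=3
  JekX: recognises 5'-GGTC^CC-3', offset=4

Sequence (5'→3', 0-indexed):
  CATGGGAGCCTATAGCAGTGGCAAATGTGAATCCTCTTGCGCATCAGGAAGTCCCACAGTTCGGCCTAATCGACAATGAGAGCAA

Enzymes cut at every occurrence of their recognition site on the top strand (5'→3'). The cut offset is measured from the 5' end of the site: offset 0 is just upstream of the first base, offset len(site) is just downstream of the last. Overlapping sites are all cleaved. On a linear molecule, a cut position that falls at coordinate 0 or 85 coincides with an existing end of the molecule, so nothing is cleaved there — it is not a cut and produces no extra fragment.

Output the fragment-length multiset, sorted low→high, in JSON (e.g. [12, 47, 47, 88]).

[12,73]

Site scan:
  BxoIII (CTAT, off=3): starts [9] → cuts [12]
  JekX (GGTCCC, off=4): no sites

All cut coordinates (distinct, sorted): [12]

Fragments:
  [0,12): 12 bp
  [12,85): 73 bp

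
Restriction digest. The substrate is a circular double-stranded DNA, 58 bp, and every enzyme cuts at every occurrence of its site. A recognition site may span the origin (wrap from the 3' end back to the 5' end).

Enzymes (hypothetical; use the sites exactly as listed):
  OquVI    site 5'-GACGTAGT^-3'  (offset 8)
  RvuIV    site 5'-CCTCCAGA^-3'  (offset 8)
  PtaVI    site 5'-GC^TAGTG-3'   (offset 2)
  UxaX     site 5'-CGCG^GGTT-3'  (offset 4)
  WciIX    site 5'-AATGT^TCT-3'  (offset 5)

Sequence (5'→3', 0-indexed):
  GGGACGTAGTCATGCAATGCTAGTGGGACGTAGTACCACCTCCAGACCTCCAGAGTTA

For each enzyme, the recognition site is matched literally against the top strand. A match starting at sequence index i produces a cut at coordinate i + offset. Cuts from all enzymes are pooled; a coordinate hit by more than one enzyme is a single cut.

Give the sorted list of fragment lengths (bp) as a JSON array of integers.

[8,10,12,14,14]

Site scan:
  OquVI GACGTAGT/8: at [2, 26] ⇒ [10, 34]
  RvuIV CCTCCAGA/8: at [38, 46] ⇒ [46, 54]
  PtaVI GCTAGTG/2: at [18] ⇒ [20]
  UxaX (CGCGGGTT, off=4): no sites
  WciIX (AATGTTCT, off=5): no sites

Pooled cuts: [10, 20, 34, 46, 54]

Fragment lengths:
  10→20: 10 bp
  20→34: 14 bp
  34→46: 12 bp
  46→54: 8 bp
  54→10 (wrap): 58-54+10 = 14 bp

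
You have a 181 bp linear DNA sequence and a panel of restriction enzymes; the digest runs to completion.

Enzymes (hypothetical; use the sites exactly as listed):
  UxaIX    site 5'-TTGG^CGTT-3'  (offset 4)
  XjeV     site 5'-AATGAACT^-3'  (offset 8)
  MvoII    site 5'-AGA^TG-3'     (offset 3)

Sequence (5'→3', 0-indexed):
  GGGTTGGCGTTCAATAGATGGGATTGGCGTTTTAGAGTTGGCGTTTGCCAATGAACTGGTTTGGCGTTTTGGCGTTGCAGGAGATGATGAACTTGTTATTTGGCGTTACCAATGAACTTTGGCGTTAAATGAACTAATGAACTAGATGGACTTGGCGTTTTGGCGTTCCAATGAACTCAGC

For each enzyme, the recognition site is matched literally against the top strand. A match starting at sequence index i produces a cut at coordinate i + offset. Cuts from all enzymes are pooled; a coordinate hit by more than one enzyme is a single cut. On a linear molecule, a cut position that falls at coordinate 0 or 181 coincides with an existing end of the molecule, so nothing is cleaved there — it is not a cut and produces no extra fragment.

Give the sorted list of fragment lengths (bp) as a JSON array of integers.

[3,4,4,7,7,8,8,8,9,9,11,12,13,14,14,15,16,19]

Scan for sites:
  UxaIX TTGGCGTT/4: at [3, 23, 37, 60, 68, 99, 118, 151, 159] ⇒ [7, 27, 41, 64, 72, 103, 122, 155, 163]
  XjeV AATGAACT/8: at [49, 110, 127, 135, 169] ⇒ [57, 118, 135, 143, 177]
  MvoII AGATG/3: at [15, 81, 143] ⇒ [18, 84, 146]

Pooled cuts: [7, 18, 27, 41, 57, 64, 72, 84, 103, 118, 122, 135, 143, 146, 155, 163, 177]

Fragments:
  [0,7): 7 bp
  [7,18): 11 bp
  [18,27): 9 bp
  [27,41): 14 bp
  [41,57): 16 bp
  [57,64): 7 bp
  [64,72): 8 bp
  [72,84): 12 bp
  [84,103): 19 bp
  [103,118): 15 bp
  [118,122): 4 bp
  [122,135): 13 bp
  [135,143): 8 bp
  [143,146): 3 bp
  [146,155): 9 bp
  [155,163): 8 bp
  [163,177): 14 bp
  [177,181): 4 bp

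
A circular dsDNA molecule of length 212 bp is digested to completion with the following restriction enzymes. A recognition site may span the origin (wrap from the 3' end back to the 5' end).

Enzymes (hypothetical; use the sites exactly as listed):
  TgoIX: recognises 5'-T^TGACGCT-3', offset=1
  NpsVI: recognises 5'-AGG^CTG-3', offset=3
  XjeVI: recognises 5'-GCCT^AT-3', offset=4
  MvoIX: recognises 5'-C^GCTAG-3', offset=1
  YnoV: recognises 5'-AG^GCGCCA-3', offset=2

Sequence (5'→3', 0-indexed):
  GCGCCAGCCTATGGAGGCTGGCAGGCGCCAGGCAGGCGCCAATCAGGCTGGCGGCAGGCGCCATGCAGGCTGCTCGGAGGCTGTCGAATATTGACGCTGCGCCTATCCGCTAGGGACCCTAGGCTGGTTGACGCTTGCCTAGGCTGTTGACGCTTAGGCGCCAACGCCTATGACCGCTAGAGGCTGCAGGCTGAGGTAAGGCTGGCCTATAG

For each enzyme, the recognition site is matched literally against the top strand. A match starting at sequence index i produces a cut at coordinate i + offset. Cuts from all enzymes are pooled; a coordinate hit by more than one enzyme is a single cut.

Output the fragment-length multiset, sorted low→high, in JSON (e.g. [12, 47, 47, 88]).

[4,4,4,5,6,7,7,7,7,8,10,10,10,11,11,11,11,12,12,12,13,15,15]

Per-enzyme occurrences:
  TgoIX (TTGACGCT, off=1): starts [90, 127, 146] → cuts [91, 128, 147]
  NpsVI (AGGCTG, off=3): starts [14, 44, 66, 77, 120, 140, 180, 187, 198] → cuts [17, 47, 69, 80, 123, 143, 183, 190, 201]
  XjeVI (GCCTAT, off=4): starts [6, 100, 165, 204] → cuts [10, 104, 169, 208]
  MvoIX (CGCTAG, off=1): starts [107, 174] → cuts [108, 175]
  YnoV (AGGCGCCA, off=2): starts [22, 33, 55, 155, 210] → cuts [0, 24, 35, 57, 157]

Pooled cuts: [0, 10, 17, 24, 35, 47, 57, 69, 80, 91, 104, 108, 123, 128, 143, 147, 157, 169, 175, 183, 190, 201, 208]

Fragments:
  0→10: 10 bp
  10→17: 7 bp
  17→24: 7 bp
  24→35: 11 bp
  35→47: 12 bp
  47→57: 10 bp
  57→69: 12 bp
  69→80: 11 bp
  80→91: 11 bp
  91→104: 13 bp
  104→108: 4 bp
  108→123: 15 bp
  123→128: 5 bp
  128→143: 15 bp
  143→147: 4 bp
  147→157: 10 bp
  157→169: 12 bp
  169→175: 6 bp
  175→183: 8 bp
  183→190: 7 bp
  190→201: 11 bp
  201→208: 7 bp
  208→0 (wrap): 212-208+0 = 4 bp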